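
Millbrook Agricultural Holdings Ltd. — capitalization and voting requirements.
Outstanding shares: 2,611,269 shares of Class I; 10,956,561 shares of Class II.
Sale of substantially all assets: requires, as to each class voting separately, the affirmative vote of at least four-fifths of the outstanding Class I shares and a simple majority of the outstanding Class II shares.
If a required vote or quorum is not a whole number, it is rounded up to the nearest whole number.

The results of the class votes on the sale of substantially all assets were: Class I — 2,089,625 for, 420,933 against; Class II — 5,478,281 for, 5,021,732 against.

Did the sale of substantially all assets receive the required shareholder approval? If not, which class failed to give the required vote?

Approved — every class gave the required vote.

Class I: 4/5 of 2611269 = 2089015.20, rounded up to 2089016; 2,089,016 required, 2,089,625 in favor — approved.
Class II: a majority of 10956561 is 5478281; 5,478,281 required, 5,478,281 in favor — approved.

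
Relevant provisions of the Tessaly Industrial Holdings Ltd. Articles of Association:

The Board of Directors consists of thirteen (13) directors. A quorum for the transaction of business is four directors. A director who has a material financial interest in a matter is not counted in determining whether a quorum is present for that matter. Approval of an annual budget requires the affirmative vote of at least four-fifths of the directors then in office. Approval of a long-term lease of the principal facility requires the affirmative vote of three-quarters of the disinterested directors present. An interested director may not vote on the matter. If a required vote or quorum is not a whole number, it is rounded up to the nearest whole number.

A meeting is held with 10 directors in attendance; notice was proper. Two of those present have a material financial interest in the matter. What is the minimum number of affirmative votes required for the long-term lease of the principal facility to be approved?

6

The long-term lease of the principal facility requires three-fourths of the disinterested directors present (10 − 2 = 8).
3/4 of 8 = 6.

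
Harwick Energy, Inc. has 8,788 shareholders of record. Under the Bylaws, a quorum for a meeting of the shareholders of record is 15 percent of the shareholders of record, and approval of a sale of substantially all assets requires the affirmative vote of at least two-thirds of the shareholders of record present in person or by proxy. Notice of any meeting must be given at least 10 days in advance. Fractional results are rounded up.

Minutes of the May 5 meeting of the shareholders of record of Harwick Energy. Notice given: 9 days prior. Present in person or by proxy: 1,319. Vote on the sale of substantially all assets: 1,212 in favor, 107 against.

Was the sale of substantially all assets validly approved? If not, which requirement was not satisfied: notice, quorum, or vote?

Invalid — notice requirement not satisfied.

Notice: 9 days given; 10 required. Not satisfied.
Quorum: 15% of 8,788 = 1,318.20, rounded up to 1,319; 1,319 present. Satisfied.
Vote: requires two-thirds of those present (1,319); 2/3 of 1319 = 879.33, rounded up to 880, so 880 needed; 1,212 in favor. Satisfied.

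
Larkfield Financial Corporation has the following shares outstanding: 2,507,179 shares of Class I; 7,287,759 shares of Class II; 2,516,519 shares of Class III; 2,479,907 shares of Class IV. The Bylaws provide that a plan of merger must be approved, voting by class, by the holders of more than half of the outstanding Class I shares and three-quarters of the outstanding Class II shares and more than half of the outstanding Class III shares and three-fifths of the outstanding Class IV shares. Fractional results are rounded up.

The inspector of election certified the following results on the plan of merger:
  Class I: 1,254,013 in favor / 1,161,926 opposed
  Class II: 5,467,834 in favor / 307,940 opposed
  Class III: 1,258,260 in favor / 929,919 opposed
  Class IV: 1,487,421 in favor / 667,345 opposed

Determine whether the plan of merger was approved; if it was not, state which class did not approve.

Class I: a majority of 2507179 is 1253590; 1,253,590 required, 1,254,013 in favor — approved.
Class II: 3/4 of 7287759 = 5465819.25, rounded up to 5465820; 5,465,820 required, 5,467,834 in favor — approved.
Class III: a majority of 2516519 is 1258260; 1,258,260 required, 1,258,260 in favor — approved.
Class IV: 3/5 of 2479907 = 1487944.20, rounded up to 1487945; 1,487,945 required, 1,487,421 in favor — not approved.

Not approved — the Class IV shares did not give the required vote.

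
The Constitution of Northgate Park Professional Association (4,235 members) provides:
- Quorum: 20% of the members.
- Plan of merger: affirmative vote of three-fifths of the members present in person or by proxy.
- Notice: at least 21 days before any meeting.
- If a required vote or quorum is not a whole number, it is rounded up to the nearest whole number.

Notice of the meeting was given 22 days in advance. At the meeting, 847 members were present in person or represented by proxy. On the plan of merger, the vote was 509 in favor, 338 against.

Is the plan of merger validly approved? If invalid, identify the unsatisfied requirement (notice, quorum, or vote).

Notice: 22 days given; 21 required. Satisfied.
Quorum: 20% of 4,235 = 847; 847 present. Satisfied.
Vote: requires three-fifths of those present (847); 3/5 of 847 = 508.20, rounded up to 509, so 509 needed; 509 in favor. Satisfied.

Valid — all requirements satisfied.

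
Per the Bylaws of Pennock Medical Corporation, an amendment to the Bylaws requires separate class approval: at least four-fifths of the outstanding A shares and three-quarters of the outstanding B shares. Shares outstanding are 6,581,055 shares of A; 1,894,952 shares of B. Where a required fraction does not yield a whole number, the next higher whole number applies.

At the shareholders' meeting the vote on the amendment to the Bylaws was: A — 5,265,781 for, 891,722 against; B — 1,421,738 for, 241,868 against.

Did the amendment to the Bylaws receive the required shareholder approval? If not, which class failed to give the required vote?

Approved — every class gave the required vote.

A: 4/5 of 6581055 = 5264844; 5,264,844 required, 5,265,781 in favor — approved.
B: 3/4 of 1894952 = 1421214; 1,421,214 required, 1,421,738 in favor — approved.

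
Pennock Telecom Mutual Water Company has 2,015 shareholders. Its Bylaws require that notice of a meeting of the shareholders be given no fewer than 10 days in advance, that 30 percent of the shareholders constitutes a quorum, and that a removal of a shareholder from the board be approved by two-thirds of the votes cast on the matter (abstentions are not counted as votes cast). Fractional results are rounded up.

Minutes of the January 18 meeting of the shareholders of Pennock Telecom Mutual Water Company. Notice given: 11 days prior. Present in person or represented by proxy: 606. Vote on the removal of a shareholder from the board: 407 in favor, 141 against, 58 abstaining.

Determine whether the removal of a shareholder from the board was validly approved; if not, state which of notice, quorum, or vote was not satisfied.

Notice: 11 days given; 10 required. Satisfied.
Quorum: 30% of 2,015 = 604.50, rounded up to 605; 606 present. Satisfied.
Vote: requires two-thirds of the votes cast (606 − 58 abstaining = 548); 2/3 of 548 = 365.33, rounded up to 366, so 366 needed; 407 in favor. Satisfied.

Valid — all requirements satisfied.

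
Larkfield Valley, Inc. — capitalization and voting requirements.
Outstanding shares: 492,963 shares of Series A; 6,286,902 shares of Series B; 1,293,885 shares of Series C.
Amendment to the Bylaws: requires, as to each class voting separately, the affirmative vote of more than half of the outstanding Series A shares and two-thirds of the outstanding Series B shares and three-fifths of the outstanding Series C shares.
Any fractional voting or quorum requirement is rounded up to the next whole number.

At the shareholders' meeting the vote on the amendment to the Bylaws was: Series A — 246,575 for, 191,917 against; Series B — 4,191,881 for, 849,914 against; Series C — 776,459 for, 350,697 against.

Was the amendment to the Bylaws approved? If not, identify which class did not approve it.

Approved — every class gave the required vote.

Series A: a majority of 492963 is 246482; 246,482 required, 246,575 in favor — approved.
Series B: 2/3 of 6286902 = 4191268; 4,191,268 required, 4,191,881 in favor — approved.
Series C: 3/5 of 1293885 = 776331; 776,331 required, 776,459 in favor — approved.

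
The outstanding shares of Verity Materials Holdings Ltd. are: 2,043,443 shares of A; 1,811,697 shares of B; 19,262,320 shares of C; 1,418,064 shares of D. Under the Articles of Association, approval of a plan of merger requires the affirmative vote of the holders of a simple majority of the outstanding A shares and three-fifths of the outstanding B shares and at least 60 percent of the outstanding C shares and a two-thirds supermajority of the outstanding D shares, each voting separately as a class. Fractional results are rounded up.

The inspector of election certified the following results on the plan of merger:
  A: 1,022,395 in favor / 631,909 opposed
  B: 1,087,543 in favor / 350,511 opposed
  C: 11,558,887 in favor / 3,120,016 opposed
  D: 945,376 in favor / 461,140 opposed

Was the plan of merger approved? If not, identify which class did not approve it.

A: a majority of 2043443 is 1021722; 1,021,722 required, 1,022,395 in favor — approved.
B: 3/5 of 1811697 = 1087018.20, rounded up to 1087019; 1,087,019 required, 1,087,543 in favor — approved.
C: 3/5 of 19262320 = 11557392; 11,557,392 required, 11,558,887 in favor — approved.
D: 2/3 of 1418064 = 945376; 945,376 required, 945,376 in favor — approved.

Approved — every class gave the required vote.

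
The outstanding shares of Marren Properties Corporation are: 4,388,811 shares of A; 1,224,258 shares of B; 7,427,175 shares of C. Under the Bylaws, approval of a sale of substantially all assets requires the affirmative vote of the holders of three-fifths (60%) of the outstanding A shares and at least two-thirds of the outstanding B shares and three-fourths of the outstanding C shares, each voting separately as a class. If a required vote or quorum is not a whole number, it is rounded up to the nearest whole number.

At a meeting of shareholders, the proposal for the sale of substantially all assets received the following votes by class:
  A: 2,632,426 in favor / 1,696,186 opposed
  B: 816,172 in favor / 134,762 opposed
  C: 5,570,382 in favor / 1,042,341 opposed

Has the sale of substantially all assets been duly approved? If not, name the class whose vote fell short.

Not approved — the A shares did not give the required vote.

A: 3/5 of 4388811 = 2633286.60, rounded up to 2633287; 2,633,287 required, 2,632,426 in favor — not approved.
B: 2/3 of 1224258 = 816172; 816,172 required, 816,172 in favor — approved.
C: 3/4 of 7427175 = 5570381.25, rounded up to 5570382; 5,570,382 required, 5,570,382 in favor — approved.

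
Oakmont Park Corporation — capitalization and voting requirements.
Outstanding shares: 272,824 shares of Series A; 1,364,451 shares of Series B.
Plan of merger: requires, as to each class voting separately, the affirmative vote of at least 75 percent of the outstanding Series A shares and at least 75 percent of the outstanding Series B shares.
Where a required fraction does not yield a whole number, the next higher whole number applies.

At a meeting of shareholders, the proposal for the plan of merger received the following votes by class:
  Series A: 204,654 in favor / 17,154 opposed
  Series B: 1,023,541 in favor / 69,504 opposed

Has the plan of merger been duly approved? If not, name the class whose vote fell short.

Series A: 3/4 of 272824 = 204618; 204,618 required, 204,654 in favor — approved.
Series B: 3/4 of 1364451 = 1023338.25, rounded up to 1023339; 1,023,339 required, 1,023,541 in favor — approved.

Approved — every class gave the required vote.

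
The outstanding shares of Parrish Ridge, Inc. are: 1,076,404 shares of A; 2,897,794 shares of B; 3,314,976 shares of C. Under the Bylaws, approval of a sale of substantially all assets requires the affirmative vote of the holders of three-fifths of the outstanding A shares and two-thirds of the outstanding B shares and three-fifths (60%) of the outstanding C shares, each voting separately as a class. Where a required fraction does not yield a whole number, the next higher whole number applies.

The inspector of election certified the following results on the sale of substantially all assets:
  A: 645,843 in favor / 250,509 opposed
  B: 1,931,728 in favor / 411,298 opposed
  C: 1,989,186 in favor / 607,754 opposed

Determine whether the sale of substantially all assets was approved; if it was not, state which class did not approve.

A: 3/5 of 1076404 = 645842.40, rounded up to 645843; 645,843 required, 645,843 in favor — approved.
B: 2/3 of 2897794 = 1931862.67, rounded up to 1931863; 1,931,863 required, 1,931,728 in favor — not approved.
C: 3/5 of 3314976 = 1988985.60, rounded up to 1988986; 1,988,986 required, 1,989,186 in favor — approved.

Not approved — the B shares did not give the required vote.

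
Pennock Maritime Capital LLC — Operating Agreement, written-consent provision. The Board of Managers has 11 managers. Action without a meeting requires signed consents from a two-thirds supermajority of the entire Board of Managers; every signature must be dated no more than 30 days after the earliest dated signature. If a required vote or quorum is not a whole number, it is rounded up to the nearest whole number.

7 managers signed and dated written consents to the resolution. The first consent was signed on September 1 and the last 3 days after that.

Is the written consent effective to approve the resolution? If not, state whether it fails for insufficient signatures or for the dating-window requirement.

Not effective — insufficient signatures.

Signatures required: a two-thirds supermajority of 11 — 2/3 of 11 = 7.33, rounded up to 8, so 8 needed; 7 signed. Insufficient.
Dating window: the latest signature is 3 days after the earliest; the limit is 30 days. Within the window.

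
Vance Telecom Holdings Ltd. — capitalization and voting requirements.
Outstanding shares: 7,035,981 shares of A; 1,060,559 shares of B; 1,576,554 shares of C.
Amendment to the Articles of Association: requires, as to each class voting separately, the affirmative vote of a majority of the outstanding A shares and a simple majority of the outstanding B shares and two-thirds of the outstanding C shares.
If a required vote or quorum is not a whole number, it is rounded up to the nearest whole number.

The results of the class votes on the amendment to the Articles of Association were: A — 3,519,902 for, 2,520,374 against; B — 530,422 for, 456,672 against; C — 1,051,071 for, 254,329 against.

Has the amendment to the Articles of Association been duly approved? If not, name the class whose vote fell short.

Approved — every class gave the required vote.

A: a majority of 7035981 is 3517991; 3,517,991 required, 3,519,902 in favor — approved.
B: a majority of 1060559 is 530280; 530,280 required, 530,422 in favor — approved.
C: 2/3 of 1576554 = 1051036; 1,051,036 required, 1,051,071 in favor — approved.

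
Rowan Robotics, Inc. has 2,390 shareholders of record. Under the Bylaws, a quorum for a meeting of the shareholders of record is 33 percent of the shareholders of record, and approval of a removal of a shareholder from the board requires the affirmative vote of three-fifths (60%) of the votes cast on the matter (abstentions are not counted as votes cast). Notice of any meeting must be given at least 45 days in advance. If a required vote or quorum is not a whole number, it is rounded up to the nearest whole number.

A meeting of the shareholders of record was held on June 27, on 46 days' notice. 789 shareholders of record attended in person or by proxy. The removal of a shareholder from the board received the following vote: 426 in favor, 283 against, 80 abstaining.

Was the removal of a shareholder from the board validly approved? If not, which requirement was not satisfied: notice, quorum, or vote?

Notice: 46 days given; 45 required. Satisfied.
Quorum: 33% of 2,390 = 788.70, rounded up to 789; 789 present. Satisfied.
Vote: requires three-fifths of the votes cast (789 − 80 abstaining = 709); 3/5 of 709 = 425.40, rounded up to 426, so 426 needed; 426 in favor. Satisfied.

Valid — all requirements satisfied.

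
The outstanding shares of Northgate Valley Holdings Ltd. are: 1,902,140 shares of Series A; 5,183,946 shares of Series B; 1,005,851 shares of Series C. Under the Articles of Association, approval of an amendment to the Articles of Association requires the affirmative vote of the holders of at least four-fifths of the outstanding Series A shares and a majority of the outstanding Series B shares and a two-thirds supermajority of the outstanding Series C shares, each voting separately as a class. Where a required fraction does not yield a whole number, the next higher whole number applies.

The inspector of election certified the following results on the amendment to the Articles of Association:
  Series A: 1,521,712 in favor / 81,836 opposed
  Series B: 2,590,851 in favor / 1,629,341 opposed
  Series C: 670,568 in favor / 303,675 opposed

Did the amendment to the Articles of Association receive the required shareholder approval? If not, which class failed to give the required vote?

Not approved — the Series B shares did not give the required vote.

Series A: 4/5 of 1902140 = 1521712; 1,521,712 required, 1,521,712 in favor — approved.
Series B: a majority of 5183946 is 2591974; 2,591,974 required, 2,590,851 in favor — not approved.
Series C: 2/3 of 1005851 = 670567.33, rounded up to 670568; 670,568 required, 670,568 in favor — approved.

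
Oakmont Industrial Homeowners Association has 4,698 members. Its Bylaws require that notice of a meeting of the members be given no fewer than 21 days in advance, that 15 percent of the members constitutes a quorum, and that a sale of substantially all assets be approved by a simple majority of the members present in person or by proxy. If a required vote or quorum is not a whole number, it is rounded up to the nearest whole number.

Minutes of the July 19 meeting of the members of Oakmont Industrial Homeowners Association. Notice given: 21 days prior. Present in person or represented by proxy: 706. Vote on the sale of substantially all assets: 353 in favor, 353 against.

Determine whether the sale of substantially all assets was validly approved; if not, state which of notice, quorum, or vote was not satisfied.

Invalid — vote requirement not satisfied.

Notice: 21 days given; 21 required. Satisfied.
Quorum: 15% of 4,698 = 704.70, rounded up to 705; 706 present. Satisfied.
Vote: requires a majority of those present (706); a majority of 706 is 354, so 354 needed; 353 in favor. Not satisfied.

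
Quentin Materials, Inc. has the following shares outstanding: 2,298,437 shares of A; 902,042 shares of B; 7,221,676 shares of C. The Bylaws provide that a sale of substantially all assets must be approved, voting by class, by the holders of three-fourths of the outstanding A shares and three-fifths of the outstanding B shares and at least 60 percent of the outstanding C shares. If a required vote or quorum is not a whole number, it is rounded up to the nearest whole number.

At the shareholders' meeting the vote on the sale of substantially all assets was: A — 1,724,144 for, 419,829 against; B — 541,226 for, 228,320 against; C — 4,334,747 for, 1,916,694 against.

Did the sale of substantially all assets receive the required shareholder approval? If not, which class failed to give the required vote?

Approved — every class gave the required vote.

A: 3/4 of 2298437 = 1723827.75, rounded up to 1723828; 1,723,828 required, 1,724,144 in favor — approved.
B: 3/5 of 902042 = 541225.20, rounded up to 541226; 541,226 required, 541,226 in favor — approved.
C: 3/5 of 7221676 = 4333005.60, rounded up to 4333006; 4,333,006 required, 4,334,747 in favor — approved.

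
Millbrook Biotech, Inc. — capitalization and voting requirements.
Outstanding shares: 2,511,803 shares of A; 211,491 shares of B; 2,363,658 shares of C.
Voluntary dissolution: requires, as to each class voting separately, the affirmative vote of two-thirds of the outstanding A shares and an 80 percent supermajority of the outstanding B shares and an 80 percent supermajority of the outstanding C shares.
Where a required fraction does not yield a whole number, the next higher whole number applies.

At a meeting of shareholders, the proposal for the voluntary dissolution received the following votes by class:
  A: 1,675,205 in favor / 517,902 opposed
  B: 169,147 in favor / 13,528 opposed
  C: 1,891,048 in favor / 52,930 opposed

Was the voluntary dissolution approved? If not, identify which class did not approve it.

Not approved — the B shares did not give the required vote.

A: 2/3 of 2511803 = 1674535.33, rounded up to 1674536; 1,674,536 required, 1,675,205 in favor — approved.
B: 4/5 of 211491 = 169192.80, rounded up to 169193; 169,193 required, 169,147 in favor — not approved.
C: 4/5 of 2363658 = 1890926.40, rounded up to 1890927; 1,890,927 required, 1,891,048 in favor — approved.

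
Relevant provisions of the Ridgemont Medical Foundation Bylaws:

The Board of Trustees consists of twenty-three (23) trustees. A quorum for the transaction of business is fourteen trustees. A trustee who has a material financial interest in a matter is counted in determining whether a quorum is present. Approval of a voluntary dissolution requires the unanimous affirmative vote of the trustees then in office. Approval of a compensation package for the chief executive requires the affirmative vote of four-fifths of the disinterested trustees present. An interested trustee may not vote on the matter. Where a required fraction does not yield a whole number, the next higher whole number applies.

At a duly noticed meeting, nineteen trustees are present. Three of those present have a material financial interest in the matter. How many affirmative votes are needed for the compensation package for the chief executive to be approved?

The compensation package for the chief executive requires four-fifths of the disinterested trustees present (19 − 3 = 16).
4/5 of 16 = 12.80, rounded up to 13.

13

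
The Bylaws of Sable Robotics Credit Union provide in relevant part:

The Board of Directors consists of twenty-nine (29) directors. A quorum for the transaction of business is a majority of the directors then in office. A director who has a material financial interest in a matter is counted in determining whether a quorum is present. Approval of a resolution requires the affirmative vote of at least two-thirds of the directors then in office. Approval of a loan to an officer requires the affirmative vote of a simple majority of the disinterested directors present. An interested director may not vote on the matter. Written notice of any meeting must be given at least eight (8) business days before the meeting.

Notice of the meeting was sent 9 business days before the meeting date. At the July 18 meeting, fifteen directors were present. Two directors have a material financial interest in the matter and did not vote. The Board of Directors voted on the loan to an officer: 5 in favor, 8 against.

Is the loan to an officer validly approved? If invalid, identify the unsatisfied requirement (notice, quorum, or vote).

Notice: 9 business days given; 8 required (9 ≥ 8). Satisfied.
Quorum: 15 present (interested directors count toward quorum); quorum is 15. Satisfied.
Vote: the loan to an officer requires a majority of the disinterested directors present (15 − 2 = 13). A majority of 13 is 7, so 7 affirmative votes are needed; 5 voted in favor. Not satisfied.

Invalid — vote requirement not satisfied.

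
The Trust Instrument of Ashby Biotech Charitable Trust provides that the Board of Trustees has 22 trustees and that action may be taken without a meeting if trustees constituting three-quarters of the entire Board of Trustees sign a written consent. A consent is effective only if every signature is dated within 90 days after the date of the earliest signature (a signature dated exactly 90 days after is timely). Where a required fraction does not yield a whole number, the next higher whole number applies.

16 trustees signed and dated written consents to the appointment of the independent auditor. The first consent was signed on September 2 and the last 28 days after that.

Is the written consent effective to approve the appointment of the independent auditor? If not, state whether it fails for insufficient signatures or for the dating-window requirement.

Not effective — insufficient signatures.

Signatures required: three-quarters of 22 — 3/4 of 22 = 16.50, rounded up to 17, so 17 needed; 16 signed. Insufficient.
Dating window: the latest signature is 28 days after the earliest; the limit is 90 days. Within the window.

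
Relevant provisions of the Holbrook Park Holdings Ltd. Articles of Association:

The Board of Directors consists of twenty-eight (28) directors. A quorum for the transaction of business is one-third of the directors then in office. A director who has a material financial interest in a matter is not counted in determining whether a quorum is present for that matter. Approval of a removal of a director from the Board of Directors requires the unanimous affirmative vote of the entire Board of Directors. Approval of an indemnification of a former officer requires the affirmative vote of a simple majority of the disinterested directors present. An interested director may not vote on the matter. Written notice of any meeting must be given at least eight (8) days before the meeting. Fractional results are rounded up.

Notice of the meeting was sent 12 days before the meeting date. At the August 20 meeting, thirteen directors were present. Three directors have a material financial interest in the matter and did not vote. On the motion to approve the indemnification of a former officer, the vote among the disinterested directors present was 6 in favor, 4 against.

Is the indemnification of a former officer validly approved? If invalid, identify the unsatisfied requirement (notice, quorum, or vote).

Valid — all requirements satisfied.

Notice: 12 days given; 8 required (12 ≥ 8). Satisfied.
Quorum: 13 present, but the 3 interested directors do not count, leaving 10. Quorum is 10. Satisfied.
Vote: the indemnification of a former officer requires a majority of the disinterested directors present (13 − 3 = 10). A majority of 10 is 6, so 6 affirmative votes are needed; 6 voted in favor. Satisfied.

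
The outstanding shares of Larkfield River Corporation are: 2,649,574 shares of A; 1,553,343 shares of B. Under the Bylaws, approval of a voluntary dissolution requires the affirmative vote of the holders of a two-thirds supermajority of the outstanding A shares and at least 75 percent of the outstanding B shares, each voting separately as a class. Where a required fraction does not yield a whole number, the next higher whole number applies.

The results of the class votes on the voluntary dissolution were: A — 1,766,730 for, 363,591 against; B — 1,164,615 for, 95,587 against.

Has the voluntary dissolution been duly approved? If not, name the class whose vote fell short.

A: 2/3 of 2649574 = 1766382.67, rounded up to 1766383; 1,766,383 required, 1,766,730 in favor — approved.
B: 3/4 of 1553343 = 1165007.25, rounded up to 1165008; 1,165,008 required, 1,164,615 in favor — not approved.

Not approved — the B shares did not give the required vote.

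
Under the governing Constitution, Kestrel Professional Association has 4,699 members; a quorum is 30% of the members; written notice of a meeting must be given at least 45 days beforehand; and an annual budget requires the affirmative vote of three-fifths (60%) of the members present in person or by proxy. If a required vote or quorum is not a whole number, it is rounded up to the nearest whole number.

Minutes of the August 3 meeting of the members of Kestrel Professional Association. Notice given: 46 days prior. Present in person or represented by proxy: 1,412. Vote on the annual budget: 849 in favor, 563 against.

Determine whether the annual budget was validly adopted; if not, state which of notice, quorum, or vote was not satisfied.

Notice: 46 days given; 45 required. Satisfied.
Quorum: 30% of 4,699 = 1,409.70, rounded up to 1,410; 1,412 present. Satisfied.
Vote: requires three-fifths of those present (1,412); 3/5 of 1412 = 847.20, rounded up to 848, so 848 needed; 849 in favor. Satisfied.

Valid — all requirements satisfied.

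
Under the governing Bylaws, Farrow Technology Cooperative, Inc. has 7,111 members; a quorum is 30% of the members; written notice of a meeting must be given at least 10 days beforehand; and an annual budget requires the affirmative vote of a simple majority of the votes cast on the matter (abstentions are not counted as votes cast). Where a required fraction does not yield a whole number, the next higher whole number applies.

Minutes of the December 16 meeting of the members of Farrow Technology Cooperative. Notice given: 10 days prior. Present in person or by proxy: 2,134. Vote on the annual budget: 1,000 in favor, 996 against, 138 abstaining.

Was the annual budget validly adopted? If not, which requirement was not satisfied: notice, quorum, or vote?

Valid — all requirements satisfied.

Notice: 10 days given; 10 required. Satisfied.
Quorum: 30% of 7,111 = 2,133.30, rounded up to 2,134; 2,134 present. Satisfied.
Vote: requires a majority of the votes cast (2,134 − 138 abstaining = 1,996); a majority of 1996 is 999, so 999 needed; 1,000 in favor. Satisfied.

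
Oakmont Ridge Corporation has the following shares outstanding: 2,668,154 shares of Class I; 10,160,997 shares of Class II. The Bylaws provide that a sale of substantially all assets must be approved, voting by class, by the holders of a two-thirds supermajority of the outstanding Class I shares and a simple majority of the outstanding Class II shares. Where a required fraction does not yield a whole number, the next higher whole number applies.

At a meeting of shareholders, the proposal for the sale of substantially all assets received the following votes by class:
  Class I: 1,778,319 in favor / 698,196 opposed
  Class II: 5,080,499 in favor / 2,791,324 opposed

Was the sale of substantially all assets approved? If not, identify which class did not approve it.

Not approved — the Class I shares did not give the required vote.

Class I: 2/3 of 2668154 = 1778769.33, rounded up to 1778770; 1,778,770 required, 1,778,319 in favor — not approved.
Class II: a majority of 10160997 is 5080499; 5,080,499 required, 5,080,499 in favor — approved.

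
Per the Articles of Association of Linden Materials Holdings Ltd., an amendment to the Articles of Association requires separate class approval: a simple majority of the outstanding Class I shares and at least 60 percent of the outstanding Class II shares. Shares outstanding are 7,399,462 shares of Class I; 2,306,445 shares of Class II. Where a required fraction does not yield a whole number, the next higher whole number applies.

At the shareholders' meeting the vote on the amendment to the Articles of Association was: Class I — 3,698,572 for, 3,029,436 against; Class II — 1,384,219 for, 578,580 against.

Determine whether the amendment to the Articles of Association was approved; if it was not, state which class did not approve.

Not approved — the Class I shares did not give the required vote.

Class I: a majority of 7399462 is 3699732; 3,699,732 required, 3,698,572 in favor — not approved.
Class II: 3/5 of 2306445 = 1383867; 1,383,867 required, 1,384,219 in favor — approved.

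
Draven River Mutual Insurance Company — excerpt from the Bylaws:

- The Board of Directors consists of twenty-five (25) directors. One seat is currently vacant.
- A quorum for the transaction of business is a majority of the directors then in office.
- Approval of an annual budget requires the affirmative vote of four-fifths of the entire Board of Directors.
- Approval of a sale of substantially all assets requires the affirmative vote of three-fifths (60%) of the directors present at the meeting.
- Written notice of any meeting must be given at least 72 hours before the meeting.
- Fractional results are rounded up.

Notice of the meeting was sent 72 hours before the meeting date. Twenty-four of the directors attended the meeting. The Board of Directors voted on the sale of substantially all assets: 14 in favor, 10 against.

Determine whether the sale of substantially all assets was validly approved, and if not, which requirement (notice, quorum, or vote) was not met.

Notice: 72 hours given; 72 required (72 ≥ 72). Satisfied.
Quorum: 24 present; quorum is 13. Satisfied.
Vote: the sale of substantially all assets requires three-fifths of the directors present (24). 3/5 of 24 = 14.40, rounded up to 15, so 15 affirmative votes are needed; 14 voted in favor. Not satisfied.

Invalid — vote requirement not satisfied.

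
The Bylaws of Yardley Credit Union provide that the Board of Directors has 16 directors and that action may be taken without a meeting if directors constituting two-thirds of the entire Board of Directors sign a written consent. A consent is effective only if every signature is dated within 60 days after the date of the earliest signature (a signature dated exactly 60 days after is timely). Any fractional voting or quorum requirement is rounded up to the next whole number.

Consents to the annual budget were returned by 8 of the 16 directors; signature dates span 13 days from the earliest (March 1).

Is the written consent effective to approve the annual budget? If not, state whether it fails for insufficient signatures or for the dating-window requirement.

Signatures required: two-thirds of 16 — 2/3 of 16 = 10.67, rounded up to 11, so 11 needed; 8 signed. Insufficient.
Dating window: the latest signature is 13 days after the earliest; the limit is 60 days. Within the window.

Not effective — insufficient signatures.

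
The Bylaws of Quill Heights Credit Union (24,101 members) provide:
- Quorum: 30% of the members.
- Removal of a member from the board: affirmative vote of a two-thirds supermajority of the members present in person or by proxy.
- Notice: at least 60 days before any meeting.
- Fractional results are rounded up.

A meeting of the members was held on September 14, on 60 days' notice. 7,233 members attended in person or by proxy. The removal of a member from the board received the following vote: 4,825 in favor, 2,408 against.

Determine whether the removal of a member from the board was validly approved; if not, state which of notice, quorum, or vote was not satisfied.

Notice: 60 days given; 60 required. Satisfied.
Quorum: 30% of 24,101 = 7,230.30, rounded up to 7,231; 7,233 present. Satisfied.
Vote: requires two-thirds of those present (7,233); 2/3 of 7233 = 4822, so 4,822 needed; 4,825 in favor. Satisfied.

Valid — all requirements satisfied.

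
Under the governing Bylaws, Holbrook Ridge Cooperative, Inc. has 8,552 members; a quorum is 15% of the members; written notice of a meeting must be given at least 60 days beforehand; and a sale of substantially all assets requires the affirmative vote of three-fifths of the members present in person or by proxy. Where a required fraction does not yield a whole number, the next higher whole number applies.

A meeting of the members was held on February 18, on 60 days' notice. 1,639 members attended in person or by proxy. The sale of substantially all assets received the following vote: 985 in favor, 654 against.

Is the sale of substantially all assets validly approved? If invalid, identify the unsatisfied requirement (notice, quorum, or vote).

Valid — all requirements satisfied.

Notice: 60 days given; 60 required. Satisfied.
Quorum: 15% of 8,552 = 1,282.80, rounded up to 1,283; 1,639 present. Satisfied.
Vote: requires three-fifths of those present (1,639); 3/5 of 1639 = 983.40, rounded up to 984, so 984 needed; 985 in favor. Satisfied.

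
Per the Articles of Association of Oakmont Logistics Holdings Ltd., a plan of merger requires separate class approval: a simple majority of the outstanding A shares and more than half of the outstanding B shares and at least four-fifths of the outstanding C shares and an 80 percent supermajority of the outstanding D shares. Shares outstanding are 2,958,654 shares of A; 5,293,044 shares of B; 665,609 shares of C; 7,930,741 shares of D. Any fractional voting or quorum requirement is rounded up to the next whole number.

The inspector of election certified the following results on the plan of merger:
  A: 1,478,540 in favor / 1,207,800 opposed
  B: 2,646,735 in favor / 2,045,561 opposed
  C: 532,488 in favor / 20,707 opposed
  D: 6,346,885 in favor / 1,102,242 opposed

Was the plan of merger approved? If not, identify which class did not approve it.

Not approved — the A shares did not give the required vote.

A: a majority of 2958654 is 1479328; 1,479,328 required, 1,478,540 in favor — not approved.
B: a majority of 5293044 is 2646523; 2,646,523 required, 2,646,735 in favor — approved.
C: 4/5 of 665609 = 532487.20, rounded up to 532488; 532,488 required, 532,488 in favor — approved.
D: 4/5 of 7930741 = 6344592.80, rounded up to 6344593; 6,344,593 required, 6,346,885 in favor — approved.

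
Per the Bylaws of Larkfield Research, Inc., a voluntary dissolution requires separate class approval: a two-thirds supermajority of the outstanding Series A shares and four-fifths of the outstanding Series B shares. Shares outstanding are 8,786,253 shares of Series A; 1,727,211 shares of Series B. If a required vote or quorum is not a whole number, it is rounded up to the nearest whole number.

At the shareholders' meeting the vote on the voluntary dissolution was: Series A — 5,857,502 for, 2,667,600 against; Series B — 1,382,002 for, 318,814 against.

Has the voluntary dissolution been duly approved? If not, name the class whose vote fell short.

Series A: 2/3 of 8786253 = 5857502; 5,857,502 required, 5,857,502 in favor — approved.
Series B: 4/5 of 1727211 = 1381768.80, rounded up to 1381769; 1,381,769 required, 1,382,002 in favor — approved.

Approved — every class gave the required vote.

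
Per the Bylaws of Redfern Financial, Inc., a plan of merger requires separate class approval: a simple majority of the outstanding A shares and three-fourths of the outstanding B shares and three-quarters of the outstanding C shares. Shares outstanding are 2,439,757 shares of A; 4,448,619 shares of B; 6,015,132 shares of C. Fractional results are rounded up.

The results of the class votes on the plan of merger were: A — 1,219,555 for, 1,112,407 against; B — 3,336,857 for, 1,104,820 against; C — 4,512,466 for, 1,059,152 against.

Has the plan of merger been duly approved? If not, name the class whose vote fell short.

Not approved — the A shares did not give the required vote.

A: a majority of 2439757 is 1219879; 1,219,879 required, 1,219,555 in favor — not approved.
B: 3/4 of 4448619 = 3336464.25, rounded up to 3336465; 3,336,465 required, 3,336,857 in favor — approved.
C: 3/4 of 6015132 = 4511349; 4,511,349 required, 4,512,466 in favor — approved.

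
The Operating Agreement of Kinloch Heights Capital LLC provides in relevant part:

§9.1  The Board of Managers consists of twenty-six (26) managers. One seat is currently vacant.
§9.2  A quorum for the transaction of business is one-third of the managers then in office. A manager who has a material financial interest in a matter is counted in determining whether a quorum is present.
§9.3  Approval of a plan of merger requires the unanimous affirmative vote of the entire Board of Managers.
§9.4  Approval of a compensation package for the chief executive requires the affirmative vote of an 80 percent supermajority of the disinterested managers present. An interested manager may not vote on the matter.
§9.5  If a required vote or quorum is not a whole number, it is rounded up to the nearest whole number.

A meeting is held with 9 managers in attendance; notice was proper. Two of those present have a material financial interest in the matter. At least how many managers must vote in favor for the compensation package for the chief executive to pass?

6

The compensation package for the chief executive requires four-fifths of the disinterested managers present (9 − 2 = 7).
4/5 of 7 = 5.60, rounded up to 6.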